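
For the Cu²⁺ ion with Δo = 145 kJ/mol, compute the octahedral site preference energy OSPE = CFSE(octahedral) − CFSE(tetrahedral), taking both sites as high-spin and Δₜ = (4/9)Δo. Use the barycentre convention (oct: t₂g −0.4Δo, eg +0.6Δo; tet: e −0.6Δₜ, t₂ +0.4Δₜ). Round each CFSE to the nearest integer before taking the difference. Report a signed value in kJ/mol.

-61

Group 11 minus oxidation state +2 gives a d⁹ configuration for Cu²⁺.
Octahedral (high-spin): t₂g⁶ eg³, CFSE = 6(−0.4) + 3(+0.6) = -0.6Δo = -0.6 × 145 = -87 kJ/mol.
In a tetrahedral site the filling is e⁴ t₂⁵: CFSE(tet) = -0.4Δₜ = -0.4 × (4/9)(145) = -26 kJ/mol.
Subtracting, OSPE = -87 − (-26) = -61 kJ/mol.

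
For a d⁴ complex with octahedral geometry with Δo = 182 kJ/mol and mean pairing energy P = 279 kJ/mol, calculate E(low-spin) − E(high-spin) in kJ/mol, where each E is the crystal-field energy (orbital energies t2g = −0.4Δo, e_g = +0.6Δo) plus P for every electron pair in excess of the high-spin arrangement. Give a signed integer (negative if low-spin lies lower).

97

In the high-spin limit (t2g^3 e_g^1) the orbital term is -0.6Δo = -109 kJ/mol, with no excess pairing.
Low-spin: t2g^4 e_g^0, orbital CFSE = -1.6Δo = -291 kJ/mol; plus 1 excess pair × P = +279 kJ/mol; total -12 kJ/mol.
Thus E(LS) − E(HS) = 97 kJ/mol.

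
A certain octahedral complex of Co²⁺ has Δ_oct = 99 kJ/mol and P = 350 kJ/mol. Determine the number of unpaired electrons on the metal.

3

Co sits in group 9; removing 2 electrons leaves Co²⁺ with 9 − 2 = 7 d electrons.
Here Δ_oct < P (99 < 350), so the high-spin state is favoured.
Configuration: t₂g⁵ eg².
Unpaired electrons: 3.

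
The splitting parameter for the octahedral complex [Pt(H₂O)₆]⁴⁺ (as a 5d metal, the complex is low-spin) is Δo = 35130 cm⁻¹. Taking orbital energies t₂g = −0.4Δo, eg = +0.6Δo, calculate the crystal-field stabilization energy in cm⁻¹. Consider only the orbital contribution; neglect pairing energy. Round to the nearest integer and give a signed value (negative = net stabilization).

-84312

H₂O is neutral, so the +4 overall charge sits on Pt: oxidation state +4.
Group 10 minus oxidation state +4 gives a d⁶ configuration for Pt⁴⁺.
The d⁶ electrons fill as t₂g⁶ eg⁰.
CFSE(orbital) = 6×(-0.4Δo) + 0×(0.6Δo) = -2.4Δo; with Δo = 35130 cm⁻¹ that is -84312 cm⁻¹.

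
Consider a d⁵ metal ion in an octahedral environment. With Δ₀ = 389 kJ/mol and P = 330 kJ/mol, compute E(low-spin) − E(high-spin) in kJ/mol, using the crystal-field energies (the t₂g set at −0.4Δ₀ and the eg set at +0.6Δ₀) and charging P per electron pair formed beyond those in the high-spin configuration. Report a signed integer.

-118

High-spin d⁵ fills as t₂g³ eg² with CFSE 3(−0.4) + 2(+0.6) = 0.0Δ₀ = 0 kJ/mol.
Low-spin t₂g⁵ eg⁰ gives -2.0Δ₀ = -778 kJ/mol, but forming 2 extra pairs costs 2P = 660 kJ/mol, so E(LS) = -778 + 660 = -118 kJ/mol.
The difference is -118 − (0) = -118 kJ/mol, so low-spin lies lower.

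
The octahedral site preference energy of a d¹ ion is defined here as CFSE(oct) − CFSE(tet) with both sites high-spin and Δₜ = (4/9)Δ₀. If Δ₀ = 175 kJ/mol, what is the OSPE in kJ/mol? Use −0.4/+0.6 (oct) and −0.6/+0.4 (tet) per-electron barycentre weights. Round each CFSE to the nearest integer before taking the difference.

In an octahedral site d¹ (HS) is t₂g¹ eg⁰, giving CFSE(oct) = -0.4Δ₀ = -70 kJ/mol.
Tetrahedral: e¹ t₂⁰, CFSE = 1(−0.6) + 0(+0.4) = -0.6Δₜ = -0.6 × (4/9) × 175 = -47 kJ/mol.
Subtracting, OSPE = -70 − (-47) = -23 kJ/mol.

-23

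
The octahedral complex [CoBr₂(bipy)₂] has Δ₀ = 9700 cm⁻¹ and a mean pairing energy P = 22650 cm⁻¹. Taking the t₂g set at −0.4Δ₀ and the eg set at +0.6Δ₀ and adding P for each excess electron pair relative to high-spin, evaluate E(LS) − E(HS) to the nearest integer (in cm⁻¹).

Ligand charges: 2×(-1) from Br⁻ and 2×(+0) from bipy sum to -2; with overall charge +0, Co is +2.
Group 9 minus oxidation state +2 gives a d⁷ configuration for Co²⁺.
In the high-spin limit (t₂g⁵ eg²) the orbital term is -0.8Δ₀ = -7760 cm⁻¹, with no excess pairing.
For low-spin the configuration is t₂g⁶ eg¹: orbital energy -1.8 × 9700 = -17460 cm⁻¹, and 1 additional pair relative to high-spin adds 22650 cm⁻¹, giving 5190 cm⁻¹.
Thus E(LS) − E(HS) = 12950 cm⁻¹.

12950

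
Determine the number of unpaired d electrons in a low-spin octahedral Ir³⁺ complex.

0

Ir³⁺: group 9, so d-count = 9 − 3 = 6.
Configuration: t2g^6 e_g^0, giving 0 unpaired electrons.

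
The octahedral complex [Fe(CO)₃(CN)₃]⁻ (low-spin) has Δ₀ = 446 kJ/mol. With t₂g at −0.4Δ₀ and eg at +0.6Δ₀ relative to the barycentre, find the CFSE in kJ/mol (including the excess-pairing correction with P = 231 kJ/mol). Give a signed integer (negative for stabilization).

-608

Ligand charges: 3×(+0) from CO and 3×(-1) from CN⁻ sum to -3; with overall charge -1, Fe is +2.
Group 8 minus oxidation state +2 gives a d⁶ configuration for Fe²⁺.
The d⁶ electrons fill as t₂g⁶ eg⁰.
Orbital CFSE = 6(-0.4) + 0(0.6) = -2.4Δ₀ = -2.4 × 446 = -1070 kJ/mol.
Pairing penalty: 3 pairs vs 1 in the high-spin reference → 2 extra × P = 462 kJ/mol.
Net CFSE = -1070 + 462 = -608 kJ/mol.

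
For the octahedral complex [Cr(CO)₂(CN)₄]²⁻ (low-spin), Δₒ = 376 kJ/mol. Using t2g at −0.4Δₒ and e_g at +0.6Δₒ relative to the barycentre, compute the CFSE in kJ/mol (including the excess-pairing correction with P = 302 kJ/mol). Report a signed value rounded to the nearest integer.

-300

Ligand charges: 2×(+0) from CO and 4×(-1) from CN⁻ sum to -4; with overall charge -2, Cr is +2.
Cr sits in group 6; removing 2 electrons leaves Cr²⁺ with 6 − 2 = 4 d electrons.
The d⁴ electrons fill as t2g^4 e_g^0.
CFSE(orbital) = 4×(-0.4Δₒ) + 0×(0.6Δₒ) = -1.6Δₒ; with Δₒ = 376 kJ/mol that is -602 kJ/mol.
Pairing penalty: 1 pair vs 0 in the high-spin reference → 1 extra × P = 302 kJ/mol.
Combining: -602 + 302 = -300 kJ/mol.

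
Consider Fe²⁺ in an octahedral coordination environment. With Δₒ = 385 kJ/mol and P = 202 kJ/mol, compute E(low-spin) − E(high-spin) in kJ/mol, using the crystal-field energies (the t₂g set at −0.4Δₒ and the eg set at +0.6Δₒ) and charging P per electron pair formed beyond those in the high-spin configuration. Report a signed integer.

Fe²⁺: group 8, so d-count = 8 − 2 = 6.
High-spin: t₂g⁴ eg², CFSE = -0.4Δₒ = -154 kJ/mol.
Low-spin: t₂g⁶ eg⁰, orbital CFSE = -2.4Δₒ = -924 kJ/mol; plus 2 excess pairs × P = +404 kJ/mol; total -520 kJ/mol.
The difference is -520 − (-154) = -366 kJ/mol, so low-spin lies lower.

-366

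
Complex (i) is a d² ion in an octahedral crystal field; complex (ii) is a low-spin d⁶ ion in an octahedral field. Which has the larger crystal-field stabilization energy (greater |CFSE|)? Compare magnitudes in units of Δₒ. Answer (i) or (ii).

(i): t₂g² eg⁰, CFSE = -0.8Δₒ.
(ii): t₂g⁶ eg⁰, CFSE = -2.4Δₒ.
So (ii) has the larger |CFSE|.

(ii)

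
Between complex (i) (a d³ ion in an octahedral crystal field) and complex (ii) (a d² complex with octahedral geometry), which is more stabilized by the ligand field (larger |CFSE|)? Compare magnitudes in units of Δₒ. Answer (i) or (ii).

(i)

(i): t₂g³ eg⁰, CFSE = -1.2Δₒ.
(ii): t₂g² eg⁰, CFSE = -0.8Δₒ.
So (i) has the larger |CFSE|.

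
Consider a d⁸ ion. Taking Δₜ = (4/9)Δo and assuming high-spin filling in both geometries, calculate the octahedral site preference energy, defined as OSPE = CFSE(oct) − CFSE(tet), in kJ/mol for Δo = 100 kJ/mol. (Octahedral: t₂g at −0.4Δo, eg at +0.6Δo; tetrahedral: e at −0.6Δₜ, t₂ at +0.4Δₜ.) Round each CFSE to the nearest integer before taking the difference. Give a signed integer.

In an octahedral site d⁸ (HS) is t2g^6 e_g^2, giving CFSE(oct) = -1.2Δo = -120 kJ/mol.
Tetrahedral e^4 t2^4 gives -0.8Δₜ = -0.8 × (4/9) × 100 = -36 kJ/mol.
Subtracting, OSPE = -120 − (-36) = -84 kJ/mol.

-84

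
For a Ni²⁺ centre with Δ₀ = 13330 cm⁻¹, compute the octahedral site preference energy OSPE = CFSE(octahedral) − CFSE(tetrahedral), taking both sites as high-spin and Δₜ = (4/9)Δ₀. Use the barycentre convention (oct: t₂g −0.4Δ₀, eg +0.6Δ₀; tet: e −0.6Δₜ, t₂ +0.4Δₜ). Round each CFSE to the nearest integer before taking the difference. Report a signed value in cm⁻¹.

-11256

Ni²⁺: group 10, so d-count = 10 − 2 = 8.
Octahedral high-spin t2g^6 e_g^2: CFSE = -1.2 × 13330 = -15996 cm⁻¹.
Tetrahedral: e^4 t2^4, CFSE = 4(−0.6) + 4(+0.4) = -0.8Δₜ = -0.8 × (4/9) × 13330 = -4740 cm⁻¹.
Subtracting, OSPE = -15996 − (-4740) = -11256 cm⁻¹.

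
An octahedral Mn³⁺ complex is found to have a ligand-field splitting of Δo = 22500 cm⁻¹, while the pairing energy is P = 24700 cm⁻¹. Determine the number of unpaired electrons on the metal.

4

Group 7 minus oxidation state +3 gives a d⁴ configuration for Mn³⁺.
Since Δo = 22500 cm⁻¹ < P = 24700 cm⁻¹, the complex adopts the high-spin configuration.
Filling d⁴ accordingly: t2g^3 e_g^1.
Unpaired electrons: 4.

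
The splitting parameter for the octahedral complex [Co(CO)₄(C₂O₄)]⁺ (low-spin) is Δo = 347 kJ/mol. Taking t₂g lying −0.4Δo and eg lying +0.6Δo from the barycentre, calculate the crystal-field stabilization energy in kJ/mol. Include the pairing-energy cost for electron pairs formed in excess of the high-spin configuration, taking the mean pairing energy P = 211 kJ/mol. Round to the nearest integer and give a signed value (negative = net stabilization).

Ligand charges: 4×(+0) from CO and 1×(-2) from C₂O₄²⁻ sum to -2; with overall charge +1, Co is +3.
Co sits in group 9; removing 3 electrons leaves Co³⁺ with 9 − 3 = 6 d electrons.
The d⁶ electrons fill as t₂g⁶ eg⁰.
CFSE(orbital) = 6×(-0.4Δo) + 0×(0.6Δo) = -2.4Δo; with Δo = 347 kJ/mol that is -833 kJ/mol.
Pairing penalty: 3 pairs vs 1 in the high-spin reference → 2 extra × P = 422 kJ/mol.
Overall CFSE = -833 + 422 = -411 kJ/mol.

-411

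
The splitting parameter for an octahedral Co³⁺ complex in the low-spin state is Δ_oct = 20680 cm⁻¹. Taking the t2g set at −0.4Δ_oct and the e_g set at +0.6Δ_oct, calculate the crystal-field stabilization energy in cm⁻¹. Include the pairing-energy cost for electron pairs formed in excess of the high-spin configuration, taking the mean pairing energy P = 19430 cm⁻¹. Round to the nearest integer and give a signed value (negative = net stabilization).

-10772

Group 9 minus oxidation state +3 gives a d⁶ configuration for Co³⁺.
Configuration: t2g^6 e_g^0.
The orbital stabilization is -2.4Δ_oct = -2.4 × 20680 = -49632 cm⁻¹.
High-spin d⁶ would be t2g^4 e_g^2 with 1 pair; low-spin has 3, so 2 excess pairs cost +2P = +38860 cm⁻¹.
Net CFSE = -49632 + 38860 = -10772 cm⁻¹.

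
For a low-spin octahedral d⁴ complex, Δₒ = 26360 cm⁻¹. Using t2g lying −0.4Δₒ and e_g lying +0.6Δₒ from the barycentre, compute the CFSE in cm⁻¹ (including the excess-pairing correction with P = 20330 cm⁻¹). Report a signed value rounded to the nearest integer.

-21846

The d⁴ electrons fill as t2g^4 e_g^0.
The orbital stabilization is -1.6Δₒ = -1.6 × 26360 = -42176 cm⁻¹.
Relative to high-spin t2g^3 e_g^1 (0 paired), the low-spin configuration has 1 additional pair, contributing +1 × 20330 = +20330 cm⁻¹.
Net CFSE = -42176 + 20330 = -21846 cm⁻¹.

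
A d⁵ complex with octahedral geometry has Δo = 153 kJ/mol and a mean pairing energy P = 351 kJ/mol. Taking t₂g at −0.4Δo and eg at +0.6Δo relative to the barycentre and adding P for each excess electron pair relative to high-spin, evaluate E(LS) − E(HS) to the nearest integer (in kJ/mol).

High-spin: t₂g³ eg², CFSE = 0.0Δo = 0 kJ/mol.
Low-spin: t₂g⁵ eg⁰, orbital CFSE = -2.0Δo = -306 kJ/mol; plus 2 excess pairs × P = +702 kJ/mol; total 396 kJ/mol.
The difference is 396 − (0) = 396 kJ/mol, so high-spin lies lower.

396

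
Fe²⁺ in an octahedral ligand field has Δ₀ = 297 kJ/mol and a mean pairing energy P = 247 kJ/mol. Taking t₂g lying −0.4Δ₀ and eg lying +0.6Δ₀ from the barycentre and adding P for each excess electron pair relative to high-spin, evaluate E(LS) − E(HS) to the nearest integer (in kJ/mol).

-100

Fe sits in group 8; removing 2 electrons leaves Fe²⁺ with 8 − 2 = 6 d electrons.
High-spin: t₂g⁴ eg², CFSE = -0.4Δ₀ = -119 kJ/mol.
Low-spin: t₂g⁶ eg⁰, orbital CFSE = -2.4Δ₀ = -713 kJ/mol; plus 2 excess pairs × P = +494 kJ/mol; total -219 kJ/mol.
The difference is -219 − (-119) = -100 kJ/mol, so low-spin lies lower.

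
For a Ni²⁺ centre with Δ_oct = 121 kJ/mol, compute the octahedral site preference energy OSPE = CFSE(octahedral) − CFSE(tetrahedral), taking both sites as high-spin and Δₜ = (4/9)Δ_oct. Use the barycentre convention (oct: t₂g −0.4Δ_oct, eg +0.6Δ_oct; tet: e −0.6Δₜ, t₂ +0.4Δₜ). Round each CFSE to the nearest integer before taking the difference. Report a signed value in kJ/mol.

Ni is in group 10, so Ni²⁺ is d⁸ (10 − 2 = 8).
Octahedral (high-spin): t₂g⁶ eg², CFSE = 6(−0.4) + 2(+0.6) = -1.2Δ_oct = -1.2 × 121 = -145 kJ/mol.
Tetrahedral e⁴ t₂⁴ gives -0.8Δₜ = -0.8 × (4/9) × 121 = -43 kJ/mol.
OSPE = CFSE(oct) − CFSE(tet) = -145 − (-43) = -102 kJ/mol.

-102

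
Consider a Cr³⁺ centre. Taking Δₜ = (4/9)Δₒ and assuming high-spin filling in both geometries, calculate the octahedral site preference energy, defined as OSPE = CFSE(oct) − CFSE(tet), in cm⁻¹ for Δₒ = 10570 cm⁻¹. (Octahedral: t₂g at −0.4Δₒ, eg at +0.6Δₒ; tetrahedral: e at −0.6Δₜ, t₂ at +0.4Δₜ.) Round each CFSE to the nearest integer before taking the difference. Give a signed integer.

Cr sits in group 6; removing 3 electrons leaves Cr³⁺ with 6 − 3 = 3 d electrons.
Octahedral (high-spin): t₂g³ eg⁰, CFSE = 3(−0.4) + 0(+0.6) = -1.2Δₒ = -1.2 × 10570 = -12684 cm⁻¹.
In a tetrahedral site the filling is e² t₂¹: CFSE(tet) = -0.8Δₜ = -0.8 × (4/9)(10570) = -3758 cm⁻¹.
OSPE = -12684 − (-3758) = -8926 cm⁻¹.

-8926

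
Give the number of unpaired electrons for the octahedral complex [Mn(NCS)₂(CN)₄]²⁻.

3

Ligand charges: 2×(-1) from NCS⁻ and 4×(-1) from CN⁻ sum to -6; with overall charge -2, Mn is +4.
Group 7 minus oxidation state +4 gives a d³ configuration for Mn⁴⁺.
Configuration: t₂g³ eg⁰, giving 3 unpaired electrons.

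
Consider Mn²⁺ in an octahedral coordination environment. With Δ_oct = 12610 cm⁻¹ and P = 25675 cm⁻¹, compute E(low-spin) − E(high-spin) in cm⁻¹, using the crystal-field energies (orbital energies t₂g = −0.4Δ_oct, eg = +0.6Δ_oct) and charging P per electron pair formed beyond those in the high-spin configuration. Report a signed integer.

26130

Mn²⁺: group 7, so d-count = 7 − 2 = 5.
High-spin: t₂g³ eg², CFSE = 0.0Δ_oct = 0 cm⁻¹.
Low-spin: t₂g⁵ eg⁰, orbital CFSE = -2.0Δ_oct = -25220 cm⁻¹; plus 2 excess pairs × P = +51350 cm⁻¹; total 26130 cm⁻¹.
Thus E(LS) − E(HS) = 26130 cm⁻¹.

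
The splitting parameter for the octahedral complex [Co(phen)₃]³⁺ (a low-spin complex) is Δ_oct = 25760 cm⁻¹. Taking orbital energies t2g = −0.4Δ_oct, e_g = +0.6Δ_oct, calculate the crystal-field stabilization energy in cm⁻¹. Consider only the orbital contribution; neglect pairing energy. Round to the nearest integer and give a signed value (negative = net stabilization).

-61824

phen is neutral, so the +3 overall charge sits on Co: oxidation state +3.
Co is in group 9, so Co³⁺ is d⁶ (9 − 3 = 6).
The d⁶ electrons fill as t2g^6 e_g^0.
CFSE(orbital) = 6×(-0.4Δ_oct) + 0×(0.6Δ_oct) = -2.4Δ_oct; with Δ_oct = 25760 cm⁻¹ that is -61824 cm⁻¹.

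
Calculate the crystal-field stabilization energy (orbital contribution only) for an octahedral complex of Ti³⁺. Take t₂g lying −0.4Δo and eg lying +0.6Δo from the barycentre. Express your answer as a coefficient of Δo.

Ti³⁺: group 4, so d-count = 4 − 3 = 1.
Configuration: t₂g¹ eg⁰.
CFSE = 1(-0.4Δo) + 0(0.6Δo) = -0.4Δo + 0.0Δo = -0.4Δo.

-0.4 Δo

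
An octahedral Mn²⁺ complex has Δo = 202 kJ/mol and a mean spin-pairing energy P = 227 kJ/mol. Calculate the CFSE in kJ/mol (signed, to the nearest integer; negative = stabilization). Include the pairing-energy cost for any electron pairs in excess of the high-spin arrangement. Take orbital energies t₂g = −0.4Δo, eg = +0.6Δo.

Mn sits in group 7; removing 2 electrons leaves Mn²⁺ with 7 − 2 = 5 d electrons.
Here Δo < P (202 < 227), so the high-spin state is favoured.
Filling d⁵ accordingly: t₂g³ eg².
Orbital CFSE = 0.0Δo = 0.0 × 202 = 0 kJ/mol.
High-spin has no excess pairs, so no pairing correction applies.

0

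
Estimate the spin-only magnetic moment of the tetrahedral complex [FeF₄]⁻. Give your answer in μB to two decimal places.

5.92 μB

Each F⁻ contributes -1; 4 × (-1) = -4. With overall charge -1, Fe is in the +3 oxidation state.
Group 8 minus oxidation state +3 gives a d⁵ configuration for Fe³⁺.
Tetrahedral fields are weak (Δₜ ≈ 4/9 Δₒ), so electrons fill high-spin.
Configuration: e^2 t2^3 → 5 unpaired electrons.
μ(spin-only) = √[5(5+2)] = √35 ≈ 5.92 μB.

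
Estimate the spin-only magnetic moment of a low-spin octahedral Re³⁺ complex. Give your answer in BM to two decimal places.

2.83 BM

Re sits in group 7; removing 3 electrons leaves Re³⁺ with 7 − 3 = 4 d electrons.
Configuration: t2g^4 e_g^0 → 2 unpaired electrons.
μ(spin-only) = √[2(2+2)] = √8 ≈ 2.83 BM.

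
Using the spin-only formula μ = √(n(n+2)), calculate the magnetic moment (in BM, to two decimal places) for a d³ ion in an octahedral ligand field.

3.87 BM

For octahedral d³ the high- and low-spin configurations coincide.
Configuration: t₂g³ eg⁰ → 3 unpaired electrons.
μ(spin-only) = √[3(3+2)] = √15 ≈ 3.87 BM.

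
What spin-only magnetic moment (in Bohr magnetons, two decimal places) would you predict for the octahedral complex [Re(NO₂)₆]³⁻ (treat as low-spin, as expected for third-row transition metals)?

2.83 Bohr magnetons

Each NO₂⁻ contributes -1; 6 × (-1) = -6. With overall charge -3, Re is in the +3 oxidation state.
Group 7 minus oxidation state +3 gives a d⁴ configuration for Re³⁺.
Configuration: t2g^4 e_g^0 → 2 unpaired electrons.
μ(spin-only) = √[2(2+2)] = √8 ≈ 2.83 Bohr magnetons.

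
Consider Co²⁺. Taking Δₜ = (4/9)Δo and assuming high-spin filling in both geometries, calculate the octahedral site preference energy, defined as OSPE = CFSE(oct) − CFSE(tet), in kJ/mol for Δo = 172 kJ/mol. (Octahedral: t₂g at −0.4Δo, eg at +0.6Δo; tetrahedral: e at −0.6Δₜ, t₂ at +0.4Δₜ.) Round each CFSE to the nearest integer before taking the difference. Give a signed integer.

Co sits in group 9; removing 2 electrons leaves Co²⁺ with 9 − 2 = 7 d electrons.
In an octahedral site d⁷ (HS) is t₂g⁵ eg², giving CFSE(oct) = -0.8Δo = -138 kJ/mol.
Tetrahedral e⁴ t₂³ gives -1.2Δₜ = -1.2 × (4/9) × 172 = -92 kJ/mol.
OSPE = -138 − (-92) = -46 kJ/mol.

-46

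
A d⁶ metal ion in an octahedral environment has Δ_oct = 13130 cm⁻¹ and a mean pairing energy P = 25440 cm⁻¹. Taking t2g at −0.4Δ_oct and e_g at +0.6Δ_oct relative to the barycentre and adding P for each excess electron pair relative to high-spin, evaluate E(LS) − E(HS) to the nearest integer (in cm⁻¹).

24620

High-spin d⁶ fills as t2g^4 e_g^2 with CFSE 4(−0.4) + 2(+0.6) = -0.4Δ_oct = -5252 cm⁻¹.
Low-spin t2g^6 e_g^0 gives -2.4Δ_oct = -31512 cm⁻¹, but forming 2 extra pairs costs 2P = 50880 cm⁻¹, so E(LS) = -31512 + 50880 = 19368 cm⁻¹.
Thus E(LS) − E(HS) = 24620 cm⁻¹.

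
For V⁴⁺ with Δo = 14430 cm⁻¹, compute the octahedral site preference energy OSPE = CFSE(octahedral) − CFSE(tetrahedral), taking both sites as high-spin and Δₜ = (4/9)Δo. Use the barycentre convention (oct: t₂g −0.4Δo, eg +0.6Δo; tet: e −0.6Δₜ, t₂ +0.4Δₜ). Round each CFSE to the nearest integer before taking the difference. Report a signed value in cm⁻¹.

-1924

Group 5 minus oxidation state +4 gives a d¹ configuration for V⁴⁺.
In an octahedral site d¹ (HS) is t2g^1 e_g^0, giving CFSE(oct) = -0.4Δo = -5772 cm⁻¹.
In a tetrahedral site the filling is e^1 t2^0: CFSE(tet) = -0.6Δₜ = -0.6 × (4/9)(14430) = -3848 cm⁻¹.
OSPE = CFSE(oct) − CFSE(tet) = -5772 − (-3848) = -1924 cm⁻¹.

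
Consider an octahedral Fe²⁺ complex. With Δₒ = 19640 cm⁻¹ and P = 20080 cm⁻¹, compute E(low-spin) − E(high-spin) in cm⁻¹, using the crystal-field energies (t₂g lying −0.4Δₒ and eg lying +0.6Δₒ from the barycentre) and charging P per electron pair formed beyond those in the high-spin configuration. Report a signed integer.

Fe²⁺: group 8, so d-count = 8 − 2 = 6.
High-spin: t₂g⁴ eg², CFSE = -0.4Δₒ = -7856 cm⁻¹.
For low-spin the configuration is t₂g⁶ eg⁰: orbital energy -2.4 × 19640 = -47136 cm⁻¹, and 2 additional pairs relative to high-spin add 40160 cm⁻¹, giving -6976 cm⁻¹.
The difference is -6976 − (-7856) = 880 cm⁻¹, so high-spin lies lower.

880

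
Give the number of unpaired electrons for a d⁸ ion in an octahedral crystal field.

Configuration: t2g^6 e_g^2, giving 2 unpaired electrons.

2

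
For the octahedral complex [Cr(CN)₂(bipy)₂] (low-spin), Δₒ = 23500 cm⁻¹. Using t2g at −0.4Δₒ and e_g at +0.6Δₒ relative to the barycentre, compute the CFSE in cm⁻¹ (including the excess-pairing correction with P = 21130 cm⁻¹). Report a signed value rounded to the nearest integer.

Ligand charges: 2×(-1) from CN⁻ and 2×(+0) from bipy sum to -2; with overall charge +0, Cr is +2.
Cr²⁺: group 6, so d-count = 6 − 2 = 4.
The d⁴ electrons fill as t2g^4 e_g^0.
CFSE(orbital) = 4×(-0.4Δₒ) + 0×(0.6Δₒ) = -1.6Δₒ; with Δₒ = 23500 cm⁻¹ that is -37600 cm⁻¹.
Pairing penalty: 1 pair vs 0 in the high-spin reference → 1 extra × P = 21130 cm⁻¹.
Net CFSE = -37600 + 21130 = -16470 cm⁻¹.

-16470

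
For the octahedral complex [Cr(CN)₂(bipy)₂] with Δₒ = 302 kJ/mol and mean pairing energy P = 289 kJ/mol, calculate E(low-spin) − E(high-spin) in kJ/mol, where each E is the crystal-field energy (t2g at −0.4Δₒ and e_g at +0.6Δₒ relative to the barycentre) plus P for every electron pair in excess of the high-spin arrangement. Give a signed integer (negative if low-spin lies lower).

-13

Ligand charges: 2×(-1) from CN⁻ and 2×(+0) from bipy sum to -2; with overall charge +0, Cr is +2.
Cr sits in group 6; removing 2 electrons leaves Cr²⁺ with 6 − 2 = 4 d electrons.
In the high-spin limit (t2g^3 e_g^1) the orbital term is -0.6Δₒ = -181 kJ/mol, with no excess pairing.
For low-spin the configuration is t2g^4 e_g^0: orbital energy -1.6 × 302 = -483 kJ/mol, and 1 additional pair relative to high-spin adds 289 kJ/mol, giving -194 kJ/mol.
The difference is -194 − (-181) = -13 kJ/mol, so low-spin lies lower.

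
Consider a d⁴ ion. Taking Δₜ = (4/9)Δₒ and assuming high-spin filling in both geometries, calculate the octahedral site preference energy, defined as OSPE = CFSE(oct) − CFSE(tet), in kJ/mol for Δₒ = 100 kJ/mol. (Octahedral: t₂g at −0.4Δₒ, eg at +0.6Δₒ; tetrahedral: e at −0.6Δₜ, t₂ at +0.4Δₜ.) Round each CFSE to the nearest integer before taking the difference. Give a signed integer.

-42

Octahedral (high-spin): t₂g³ eg¹, CFSE = 3(−0.4) + 1(+0.6) = -0.6Δₒ = -0.6 × 100 = -60 kJ/mol.
Tetrahedral e² t₂² gives -0.4Δₜ = -0.4 × (4/9) × 100 = -18 kJ/mol.
OSPE = CFSE(oct) − CFSE(tet) = -60 − (-18) = -42 kJ/mol.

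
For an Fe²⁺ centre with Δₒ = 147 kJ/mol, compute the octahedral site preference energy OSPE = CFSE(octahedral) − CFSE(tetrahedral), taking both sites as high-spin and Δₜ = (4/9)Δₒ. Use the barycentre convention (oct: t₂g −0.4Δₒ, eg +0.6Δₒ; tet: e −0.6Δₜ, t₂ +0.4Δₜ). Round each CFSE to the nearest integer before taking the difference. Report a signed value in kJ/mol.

Fe sits in group 8; removing 2 electrons leaves Fe²⁺ with 8 − 2 = 6 d electrons.
Octahedral (high-spin): t2g^4 e_g^2, CFSE = 4(−0.4) + 2(+0.6) = -0.4Δₒ = -0.4 × 147 = -59 kJ/mol.
In a tetrahedral site the filling is e^3 t2^3: CFSE(tet) = -0.6Δₜ = -0.6 × (4/9)(147) = -39 kJ/mol.
OSPE = CFSE(oct) − CFSE(tet) = -59 − (-39) = -20 kJ/mol.

-20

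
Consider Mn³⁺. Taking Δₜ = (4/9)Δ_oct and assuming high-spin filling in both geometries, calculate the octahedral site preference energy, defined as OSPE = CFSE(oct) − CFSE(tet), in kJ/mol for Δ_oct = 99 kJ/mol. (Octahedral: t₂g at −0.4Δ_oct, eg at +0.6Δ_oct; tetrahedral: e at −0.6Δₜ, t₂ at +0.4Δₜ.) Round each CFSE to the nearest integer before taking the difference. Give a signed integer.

Mn is in group 7, so Mn³⁺ is d⁴ (7 − 3 = 4).
Octahedral (high-spin): t₂g³ eg¹, CFSE = 3(−0.4) + 1(+0.6) = -0.6Δ_oct = -0.6 × 99 = -59 kJ/mol.
Tetrahedral e² t₂² gives -0.4Δₜ = -0.4 × (4/9) × 99 = -18 kJ/mol.
Subtracting, OSPE = -59 − (-18) = -41 kJ/mol.

-41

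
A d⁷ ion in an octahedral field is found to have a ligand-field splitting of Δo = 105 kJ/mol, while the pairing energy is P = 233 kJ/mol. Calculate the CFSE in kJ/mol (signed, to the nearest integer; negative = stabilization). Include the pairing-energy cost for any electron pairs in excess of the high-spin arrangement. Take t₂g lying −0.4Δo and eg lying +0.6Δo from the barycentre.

Δo < P, so pairing is avoided: the ground state is high-spin.
That gives t₂g⁵ eg².
Orbital CFSE = -0.8Δo = -0.8 × 105 = -84 kJ/mol.
High-spin has no excess pairs, so no pairing correction applies.

-84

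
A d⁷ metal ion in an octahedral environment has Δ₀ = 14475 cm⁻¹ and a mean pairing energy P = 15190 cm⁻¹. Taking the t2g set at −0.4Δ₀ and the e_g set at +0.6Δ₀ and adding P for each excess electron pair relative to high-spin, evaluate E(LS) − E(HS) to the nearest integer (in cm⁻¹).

715

High-spin: t2g^5 e_g^2, CFSE = -0.8Δ₀ = -11580 cm⁻¹.
Low-spin: t2g^6 e_g^1, orbital CFSE = -1.8Δ₀ = -26055 cm⁻¹; plus 1 excess pair × P = +15190 cm⁻¹; total -10865 cm⁻¹.
The difference is -10865 − (-11580) = 715 cm⁻¹, so high-spin lies lower.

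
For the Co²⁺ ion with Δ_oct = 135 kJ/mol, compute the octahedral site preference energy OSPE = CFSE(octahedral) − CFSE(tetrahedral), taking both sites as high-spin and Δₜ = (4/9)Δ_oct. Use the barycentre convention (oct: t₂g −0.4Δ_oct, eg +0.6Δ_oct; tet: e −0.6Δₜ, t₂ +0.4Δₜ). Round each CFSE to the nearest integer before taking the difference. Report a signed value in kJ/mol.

Group 9 minus oxidation state +2 gives a d⁷ configuration for Co²⁺.
Octahedral (high-spin): t₂g⁵ eg², CFSE = 5(−0.4) + 2(+0.6) = -0.8Δ_oct = -0.8 × 135 = -108 kJ/mol.
Tetrahedral e⁴ t₂³ gives -1.2Δₜ = -1.2 × (4/9) × 135 = -72 kJ/mol.
Subtracting, OSPE = -108 − (-72) = -36 kJ/mol.

-36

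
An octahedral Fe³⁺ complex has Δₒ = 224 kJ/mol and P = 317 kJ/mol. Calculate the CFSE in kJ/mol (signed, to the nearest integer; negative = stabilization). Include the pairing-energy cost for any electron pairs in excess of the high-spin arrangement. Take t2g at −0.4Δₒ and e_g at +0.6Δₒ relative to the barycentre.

0

Fe³⁺: group 8, so d-count = 8 − 3 = 5.
Here Δₒ < P (224 < 317), so the high-spin state is favoured.
Configuration: t2g^3 e_g^2.
Orbital CFSE = 0.0Δₒ = 0.0 × 224 = 0 kJ/mol.
High-spin has no excess pairs, so no pairing correction applies.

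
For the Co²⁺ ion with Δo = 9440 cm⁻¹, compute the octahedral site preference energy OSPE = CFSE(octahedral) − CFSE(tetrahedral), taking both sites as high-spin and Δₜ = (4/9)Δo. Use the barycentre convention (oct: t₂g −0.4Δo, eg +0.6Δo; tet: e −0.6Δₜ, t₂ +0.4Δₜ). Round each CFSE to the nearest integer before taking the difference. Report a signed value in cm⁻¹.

-2517

Group 9 minus oxidation state +2 gives a d⁷ configuration for Co²⁺.
Octahedral (high-spin): t2g^5 e_g^2, CFSE = 5(−0.4) + 2(+0.6) = -0.8Δo = -0.8 × 9440 = -7552 cm⁻¹.
Tetrahedral: e^4 t2^3, CFSE = 4(−0.6) + 3(+0.4) = -1.2Δₜ = -1.2 × (4/9) × 9440 = -5035 cm⁻¹.
OSPE = CFSE(oct) − CFSE(tet) = -7552 − (-5035) = -2517 cm⁻¹.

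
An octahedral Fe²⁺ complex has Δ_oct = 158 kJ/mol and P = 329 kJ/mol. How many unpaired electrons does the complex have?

4

Fe is in group 8, so Fe²⁺ is d⁶ (8 − 2 = 6).
Since Δ_oct = 158 kJ/mol < P = 329 kJ/mol, the complex adopts the high-spin configuration.
Filling d⁶ accordingly: t2g^4 e_g^2.
Unpaired electrons: 4.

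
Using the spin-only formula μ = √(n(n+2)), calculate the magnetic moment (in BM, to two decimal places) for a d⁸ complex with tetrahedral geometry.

With tetrahedral geometry the complex is necessarily high-spin.
Configuration: e⁴ t₂⁴ → 2 unpaired electrons.
μ(spin-only) = √[2(2+2)] = √8 ≈ 2.83 BM.

2.83 BM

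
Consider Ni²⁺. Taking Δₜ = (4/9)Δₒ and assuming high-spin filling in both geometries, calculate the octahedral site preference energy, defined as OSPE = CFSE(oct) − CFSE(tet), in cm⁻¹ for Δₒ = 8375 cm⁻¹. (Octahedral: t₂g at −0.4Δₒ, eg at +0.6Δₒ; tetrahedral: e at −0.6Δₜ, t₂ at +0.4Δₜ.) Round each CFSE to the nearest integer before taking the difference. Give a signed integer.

Group 10 minus oxidation state +2 gives a d⁸ configuration for Ni²⁺.
In an octahedral site d⁸ (HS) is t₂g⁶ eg², giving CFSE(oct) = -1.2Δₒ = -10050 cm⁻¹.
Tetrahedral e⁴ t₂⁴ gives -0.8Δₜ = -0.8 × (4/9) × 8375 = -2978 cm⁻¹.
Subtracting, OSPE = -10050 − (-2978) = -7072 cm⁻¹.

-7072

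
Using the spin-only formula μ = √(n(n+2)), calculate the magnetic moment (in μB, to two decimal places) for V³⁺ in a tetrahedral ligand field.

Group 5 minus oxidation state +3 gives a d² configuration for V³⁺.
With tetrahedral geometry the complex is necessarily high-spin.
Configuration: e² t₂⁰ → 2 unpaired electrons.
μ(spin-only) = √[2(2+2)] = √8 ≈ 2.83 μB.

2.83 μB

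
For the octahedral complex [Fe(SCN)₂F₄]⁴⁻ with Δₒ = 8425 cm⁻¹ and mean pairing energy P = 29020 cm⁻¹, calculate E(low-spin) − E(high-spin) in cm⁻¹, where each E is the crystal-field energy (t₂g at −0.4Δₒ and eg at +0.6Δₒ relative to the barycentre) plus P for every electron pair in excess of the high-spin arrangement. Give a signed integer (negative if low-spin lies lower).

41190

Ligand charges: 2×(-1) from SCN⁻ and 4×(-1) from F⁻ sum to -6; with overall charge -4, Fe is +2.
Fe²⁺: group 8, so d-count = 8 − 2 = 6.
High-spin: t₂g⁴ eg², CFSE = -0.4Δₒ = -3370 cm⁻¹.
Low-spin: t₂g⁶ eg⁰, orbital CFSE = -2.4Δₒ = -20220 cm⁻¹; plus 2 excess pairs × P = +58040 cm⁻¹; total 37820 cm⁻¹.
E(LS) − E(HS) = 37820 − (-3370) = 41190 cm⁻¹.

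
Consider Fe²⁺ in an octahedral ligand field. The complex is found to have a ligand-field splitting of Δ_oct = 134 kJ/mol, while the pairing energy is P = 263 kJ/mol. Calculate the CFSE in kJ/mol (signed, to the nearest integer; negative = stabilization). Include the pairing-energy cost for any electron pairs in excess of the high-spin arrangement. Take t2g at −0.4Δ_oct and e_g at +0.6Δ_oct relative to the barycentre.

-54

Fe is in group 8, so Fe²⁺ is d⁶ (8 − 2 = 6).
With Δ_oct < P the complex is high-spin.
That gives t2g^4 e_g^2.
Orbital CFSE = -0.4Δ_oct = -0.4 × 134 = -54 kJ/mol.
High-spin has no excess pairs, so no pairing correction applies.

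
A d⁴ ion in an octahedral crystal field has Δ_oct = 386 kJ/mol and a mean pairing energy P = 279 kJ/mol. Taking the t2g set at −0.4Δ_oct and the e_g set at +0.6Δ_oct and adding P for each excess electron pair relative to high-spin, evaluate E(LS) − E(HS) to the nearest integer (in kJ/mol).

High-spin d⁴ fills as t2g^3 e_g^1 with CFSE 3(−0.4) + 1(+0.6) = -0.6Δ_oct = -232 kJ/mol.
Low-spin t2g^4 e_g^0 gives -1.6Δ_oct = -618 kJ/mol, but forming 1 extra pair costs 1P = 279 kJ/mol, so E(LS) = -618 + 279 = -339 kJ/mol.
Thus E(LS) − E(HS) = -107 kJ/mol.

-107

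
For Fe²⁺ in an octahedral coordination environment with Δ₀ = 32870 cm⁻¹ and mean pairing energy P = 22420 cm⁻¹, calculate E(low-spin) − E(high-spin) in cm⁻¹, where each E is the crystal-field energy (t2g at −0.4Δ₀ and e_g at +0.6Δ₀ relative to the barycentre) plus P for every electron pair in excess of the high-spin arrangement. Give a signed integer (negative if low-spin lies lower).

Fe is in group 8, so Fe²⁺ is d⁶ (8 − 2 = 6).
High-spin d⁶ fills as t2g^4 e_g^2 with CFSE 4(−0.4) + 2(+0.6) = -0.4Δ₀ = -13148 cm⁻¹.
Low-spin t2g^6 e_g^0 gives -2.4Δ₀ = -78888 cm⁻¹, but forming 2 extra pairs costs 2P = 44840 cm⁻¹, so E(LS) = -78888 + 44840 = -34048 cm⁻¹.
E(LS) − E(HS) = -34048 − (-13148) = -20900 cm⁻¹.

-20900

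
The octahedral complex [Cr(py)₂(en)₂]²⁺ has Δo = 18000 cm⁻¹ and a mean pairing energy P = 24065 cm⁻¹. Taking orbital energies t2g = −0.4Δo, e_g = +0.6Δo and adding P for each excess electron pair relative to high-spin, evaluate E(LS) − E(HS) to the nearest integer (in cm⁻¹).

6065

Ligand charges: 2×(+0) from py and 2×(+0) from en sum to +0; with overall charge +2, Cr is +2.
Cr²⁺: group 6, so d-count = 6 − 2 = 4.
In the high-spin limit (t2g^3 e_g^1) the orbital term is -0.6Δo = -10800 cm⁻¹, with no excess pairing.
For low-spin the configuration is t2g^4 e_g^0: orbital energy -1.6 × 18000 = -28800 cm⁻¹, and 1 additional pair relative to high-spin adds 24065 cm⁻¹, giving -4735 cm⁻¹.
Thus E(LS) − E(HS) = 6065 cm⁻¹.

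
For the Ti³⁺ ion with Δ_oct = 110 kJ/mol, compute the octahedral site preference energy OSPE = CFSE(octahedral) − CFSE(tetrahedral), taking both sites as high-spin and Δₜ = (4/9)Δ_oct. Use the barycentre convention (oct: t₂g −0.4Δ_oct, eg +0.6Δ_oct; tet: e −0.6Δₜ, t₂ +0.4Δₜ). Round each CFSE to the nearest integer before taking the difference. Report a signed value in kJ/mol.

Ti sits in group 4; removing 3 electrons leaves Ti³⁺ with 4 − 3 = 1 d electrons.
In an octahedral site d¹ (HS) is t2g^1 e_g^0, giving CFSE(oct) = -0.4Δ_oct = -44 kJ/mol.
Tetrahedral: e^1 t2^0, CFSE = 1(−0.6) + 0(+0.4) = -0.6Δₜ = -0.6 × (4/9) × 110 = -29 kJ/mol.
Subtracting, OSPE = -44 − (-29) = -15 kJ/mol.

-15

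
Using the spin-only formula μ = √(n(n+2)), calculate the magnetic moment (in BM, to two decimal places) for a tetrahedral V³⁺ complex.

V is in group 5, so V³⁺ is d² (5 − 3 = 2).
With tetrahedral geometry the complex is necessarily high-spin.
Configuration: e^2 t2^0 → 2 unpaired electrons.
μ(spin-only) = √[2(2+2)] = √8 ≈ 2.83 BM.

2.83 BM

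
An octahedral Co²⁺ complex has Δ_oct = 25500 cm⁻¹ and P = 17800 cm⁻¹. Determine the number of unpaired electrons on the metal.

Group 9 minus oxidation state +2 gives a d⁷ configuration for Co²⁺.
Δ_oct > P, so pairing is preferred: the ground state is low-spin.
Filling d⁷ accordingly: t₂g⁶ eg¹.
Unpaired electrons: 1.

1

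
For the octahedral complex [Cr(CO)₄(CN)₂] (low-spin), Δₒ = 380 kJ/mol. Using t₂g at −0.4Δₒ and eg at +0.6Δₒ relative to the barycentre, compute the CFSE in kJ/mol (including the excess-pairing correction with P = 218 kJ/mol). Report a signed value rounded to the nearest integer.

-390

Ligand charges: 4×(+0) from CO and 2×(-1) from CN⁻ sum to -2; with overall charge +0, Cr is +2.
Cr is in group 6, so Cr²⁺ is d⁴ (6 − 2 = 4).
Configuration: t₂g⁴ eg⁰.
CFSE(orbital) = 4×(-0.4Δₒ) + 0×(0.6Δₒ) = -1.6Δₒ; with Δₒ = 380 kJ/mol that is -608 kJ/mol.
Pairing penalty: 1 pair vs 0 in the high-spin reference → 1 extra × P = 218 kJ/mol.
Net CFSE = -608 + 218 = -390 kJ/mol.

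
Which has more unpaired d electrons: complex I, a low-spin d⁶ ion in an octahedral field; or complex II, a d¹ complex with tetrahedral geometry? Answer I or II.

I: t₂g⁶ eg⁰ → 0 unpaired.
II: Tetrahedral splitting is small, so the complex is high-spin; e¹ t₂⁰ → 1 unpaired.
So II has more unpaired electrons.

II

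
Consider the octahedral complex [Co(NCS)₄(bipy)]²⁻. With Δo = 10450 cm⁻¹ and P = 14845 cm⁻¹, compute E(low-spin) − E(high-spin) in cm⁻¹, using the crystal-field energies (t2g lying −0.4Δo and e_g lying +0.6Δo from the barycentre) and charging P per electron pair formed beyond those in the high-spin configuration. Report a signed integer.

Ligand charges: 4×(-1) from NCS⁻ and 1×(+0) from bipy sum to -4; with overall charge -2, Co is +2.
Co sits in group 9; removing 2 electrons leaves Co²⁺ with 9 − 2 = 7 d electrons.
In the high-spin limit (t2g^5 e_g^2) the orbital term is -0.8Δo = -8360 cm⁻¹, with no excess pairing.
Low-spin t2g^6 e_g^1 gives -1.8Δo = -18810 cm⁻¹, but forming 1 extra pair costs 1P = 14845 cm⁻¹, so E(LS) = -18810 + 14845 = -3965 cm⁻¹.
Thus E(LS) − E(HS) = 4395 cm⁻¹.

4395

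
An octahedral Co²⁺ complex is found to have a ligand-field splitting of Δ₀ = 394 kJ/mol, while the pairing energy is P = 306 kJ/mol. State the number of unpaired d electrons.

1

Co sits in group 9; removing 2 electrons leaves Co²⁺ with 9 − 2 = 7 d electrons.
With Δ₀ > P the complex is low-spin.
That gives t₂g⁶ eg¹.
Unpaired electrons: 1.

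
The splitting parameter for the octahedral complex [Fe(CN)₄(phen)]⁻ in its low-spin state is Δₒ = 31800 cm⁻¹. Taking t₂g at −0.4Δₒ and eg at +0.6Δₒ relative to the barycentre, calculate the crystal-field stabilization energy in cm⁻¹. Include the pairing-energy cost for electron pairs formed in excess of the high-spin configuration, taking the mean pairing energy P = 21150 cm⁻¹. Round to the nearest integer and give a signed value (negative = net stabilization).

-21300

Ligand charges: 4×(-1) from CN⁻ and 1×(+0) from phen sum to -4; with overall charge -1, Fe is +3.
Fe³⁺: group 8, so d-count = 8 − 3 = 5.
Configuration: t₂g⁵ eg⁰.
The orbital stabilization is -2.0Δₒ = -2.0 × 31800 = -63600 cm⁻¹.
Relative to high-spin t₂g³ eg² (0 paired), the low-spin configuration has 2 additional pairs, contributing +2 × 21150 = +42300 cm⁻¹.
Overall CFSE = -63600 + 42300 = -21300 cm⁻¹.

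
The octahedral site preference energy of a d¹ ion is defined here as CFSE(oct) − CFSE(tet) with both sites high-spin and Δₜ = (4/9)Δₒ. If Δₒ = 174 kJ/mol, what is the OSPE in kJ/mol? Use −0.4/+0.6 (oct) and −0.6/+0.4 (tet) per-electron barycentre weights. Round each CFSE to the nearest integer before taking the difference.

In an octahedral site d¹ (HS) is t2g^1 e_g^0, giving CFSE(oct) = -0.4Δₒ = -70 kJ/mol.
Tetrahedral e^1 t2^0 gives -0.6Δₜ = -0.6 × (4/9) × 174 = -46 kJ/mol.
OSPE = CFSE(oct) − CFSE(tet) = -70 − (-46) = -24 kJ/mol.

-24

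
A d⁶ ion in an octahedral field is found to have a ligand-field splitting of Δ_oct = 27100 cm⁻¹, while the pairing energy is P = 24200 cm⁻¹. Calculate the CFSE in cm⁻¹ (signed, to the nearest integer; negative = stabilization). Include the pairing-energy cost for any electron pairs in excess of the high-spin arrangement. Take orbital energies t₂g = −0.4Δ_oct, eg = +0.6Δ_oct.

Here Δ_oct > P (27100 > 24200), so the low-spin state is favoured.
Configuration: t₂g⁶ eg⁰.
Orbital CFSE = -2.4Δ_oct = -2.4 × 27100 = -65040 cm⁻¹.
Excess pairs vs high-spin: 3 − 1 = 2; pairing cost = +48400 cm⁻¹.
Net CFSE = -65040 + 48400 = -16640 cm⁻¹.

-16640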